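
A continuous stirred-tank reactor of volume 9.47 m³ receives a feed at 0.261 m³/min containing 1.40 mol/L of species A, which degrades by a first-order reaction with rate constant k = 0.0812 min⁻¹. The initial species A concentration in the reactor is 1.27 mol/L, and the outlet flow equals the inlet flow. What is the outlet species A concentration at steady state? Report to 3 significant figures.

0.355 mol/L

Species balance: V dC/dt = Q C_in − Q C − k V C.
At steady state: 0 = Q C_in − (Q + kV) C_ss, so C_ss = Q C_in/(Q + kV).
C_ss = 0.261·1.40/(0.261 + 0.0812·9.47) = 0.36540/1.0300 = 0.35477 mol/L.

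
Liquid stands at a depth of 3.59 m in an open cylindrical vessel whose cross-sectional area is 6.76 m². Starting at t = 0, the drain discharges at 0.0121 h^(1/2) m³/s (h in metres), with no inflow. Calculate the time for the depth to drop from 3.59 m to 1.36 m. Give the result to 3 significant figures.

A dh/dt = −Q_out = −0.0121 √h.
∫ h^(−1/2) dh = −(0.0121/A) ∫ dt, giving 2√h = 2√h₀ − (0.0121/A) t.
t = 2A(√h₀ − √h)/0.0121 = 2·6.76·(√3.59 − √1.36)/0.0121
  = 13.520 × (1.8947 − 1.1662) / 0.0121 = 814.04 s.

814 s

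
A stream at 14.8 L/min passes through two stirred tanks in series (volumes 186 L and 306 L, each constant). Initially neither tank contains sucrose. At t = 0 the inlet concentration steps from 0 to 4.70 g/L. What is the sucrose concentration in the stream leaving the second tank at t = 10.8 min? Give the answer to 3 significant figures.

0.676 g/L

Each tank obeys Vᵢ dCᵢ/dt = Q(Cᵢ₋₁ − Cᵢ), so τᵢ = Vᵢ/Q.
τ₁ = 186/14.8 = 12.568 min; τ₂ = 306/14.8 = 20.676 min.
Solving the cascade with C₁(0)=C₂(0)=0 gives C₂(t) = C_in[1 − (τ₁ e^(−t/τ₁) − τ₂ e^(−t/τ₂))/(τ₁ − τ₂)].
At t = 10.8: e^(−t/τ₁) = 0.42344, e^(−t/τ₂) = 0.59312.
C₂ = 4.70·[1 − (12.568·0.42344 − 20.676·0.59312)/(-8.1081)] = 4.70·0.14386 = 0.67614 g/L.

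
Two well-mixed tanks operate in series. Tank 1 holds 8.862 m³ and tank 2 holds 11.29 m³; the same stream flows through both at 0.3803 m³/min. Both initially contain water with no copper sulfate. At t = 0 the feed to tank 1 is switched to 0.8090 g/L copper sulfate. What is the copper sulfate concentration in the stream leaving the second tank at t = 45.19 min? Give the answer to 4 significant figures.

Species balance on tank i: dCᵢ/dt = (Cᵢ₋₁ − Cᵢ)/τᵢ with τᵢ = Vᵢ/Q.
τ₁ = 8.862/0.3803 = 23.3027 min; τ₂ = 11.29/0.3803 = 29.6871 min.
Solving the cascade with C₁(0)=C₂(0)=0 gives C₂(t) = C_in[1 − (τ₁ e^(−t/τ₁) − τ₂ e^(−t/τ₂))/(τ₁ − τ₂)].
At t = 45.19: e^(−t/τ₁) = 0.143810, e^(−t/τ₂) = 0.218229.
C₂ = 0.8090·[1 − (23.3027·0.143810 − 29.6871·0.218229)/(-6.38443)] = 0.8090·0.510147 = 0.412709 g/L.

0.4127 g/L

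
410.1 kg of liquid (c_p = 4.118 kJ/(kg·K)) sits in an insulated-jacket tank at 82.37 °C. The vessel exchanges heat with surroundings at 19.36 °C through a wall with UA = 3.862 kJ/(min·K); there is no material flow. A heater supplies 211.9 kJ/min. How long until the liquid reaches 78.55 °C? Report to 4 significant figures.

276.9 min

Lumped-capacitance energy balance: M c_p dT/dt = UA(T_amb − T) + Q̇.
τ = M c_p/UA = 437.284 min; T_ss = T_amb + Q̇/UA = 19.36 + 211.9/3.862 = 74.2279 °C.
T(t) = T_ss + (T₀ − T_ss)e^(−t/τ); set T = 78.55:
t = −τ ln[(T − T_ss)/(T₀ − T_ss)] = −437.284 · ln(0.530831) = 276.937 min.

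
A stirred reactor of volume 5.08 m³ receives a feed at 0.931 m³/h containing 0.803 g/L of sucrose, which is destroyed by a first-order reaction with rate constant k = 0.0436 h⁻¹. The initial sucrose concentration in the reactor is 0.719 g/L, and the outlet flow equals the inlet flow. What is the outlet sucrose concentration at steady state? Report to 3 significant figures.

Species balance: V dC/dt = Q C_in − Q C − k V C.
Steady state (dC/dt = 0): C_ss = Q C_in/(Q + kV) = C_in/(1 + kV/Q).
C_ss = 0.931·0.803/(0.931 + 0.0436·5.08) = 0.74759/1.1525 = 0.64868 g/L.

0.649 g/L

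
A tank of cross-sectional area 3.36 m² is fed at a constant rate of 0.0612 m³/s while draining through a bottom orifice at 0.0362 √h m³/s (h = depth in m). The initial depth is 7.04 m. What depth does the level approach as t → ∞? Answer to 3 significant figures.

2.86 m

Level balance: A dh/dt = 0.0612 − 0.0362 √h. Setting dh/dt = 0:
Q_in = 0.0362 √h_ss ⇒ √h_ss = 0.0612/0.0362 = 1.6906.
h_ss = 1.6906² = 2.8582 m. (Since h₀ = 7.04 m > h_ss, the level will fall toward this value.)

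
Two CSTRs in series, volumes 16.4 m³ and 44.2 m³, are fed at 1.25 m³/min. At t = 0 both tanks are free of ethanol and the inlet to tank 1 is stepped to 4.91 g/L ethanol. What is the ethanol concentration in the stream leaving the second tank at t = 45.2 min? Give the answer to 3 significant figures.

Species balance on tank i: dCᵢ/dt = (Cᵢ₋₁ − Cᵢ)/τᵢ with τᵢ = Vᵢ/Q.
τ₁ = 16.4/1.25 = 13.120 min; τ₂ = 44.2/1.25 = 35.360 min.
Tank 1: C₁ = C_in(1 − e^(−t/τ₁)). Tank 2 (τ₁ ≠ τ₂): C₂ = C_in[1 − (τ₁ e^(−t/τ₁) − τ₂ e^(−t/τ₂))/(τ₁ − τ₂)].
At t = 45.2: e^(−t/τ₁) = 0.031901, e^(−t/τ₂) = 0.27852.
C₂ = 4.91·[1 − (13.120·0.031901 − 35.360·0.27852)/(-22.240)] = 4.91·0.57600 = 2.8282 g/L.

2.83 g/L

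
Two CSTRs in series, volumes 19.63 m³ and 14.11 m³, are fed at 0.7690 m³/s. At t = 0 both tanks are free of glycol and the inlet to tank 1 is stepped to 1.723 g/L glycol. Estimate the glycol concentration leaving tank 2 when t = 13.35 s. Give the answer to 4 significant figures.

Each tank obeys Vᵢ dCᵢ/dt = Q(Cᵢ₋₁ − Cᵢ), so τᵢ = Vᵢ/Q.
τ₁ = 19.63/0.7690 = 25.5267 s; τ₂ = 14.11/0.7690 = 18.3485 s.
Solving the cascade with C₁(0)=C₂(0)=0 gives C₂(t) = C_in[1 − (τ₁ e^(−t/τ₁) − τ₂ e^(−t/τ₂))/(τ₁ − τ₂)].
At t = 13.35: e^(−t/τ₁) = 0.592750, e^(−t/τ₂) = 0.483077.
C₂ = 1.723·[1 − (25.5267·0.592750 − 18.3485·0.483077)/(7.17815)] = 1.723·0.126908 = 0.218662 g/L.

0.2187 g/L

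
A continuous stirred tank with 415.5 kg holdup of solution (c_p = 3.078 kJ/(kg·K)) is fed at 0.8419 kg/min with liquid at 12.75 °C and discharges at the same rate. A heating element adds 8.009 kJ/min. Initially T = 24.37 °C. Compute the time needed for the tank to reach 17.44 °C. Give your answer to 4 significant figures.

826.1 min

M c_p dT/dt = ṁ c_p (T_in − T) + Q̇.
τ = M/ṁ = 493.527 min; T_ss = T_in + Q̇/(ṁ c_p) = 15.8406 °C.
T(t) = T_ss + (T₀ − T_ss) e^(−t/τ). Set T = 17.44:
e^(−t/τ) = (17.44 − 15.8406)/(24.37 − 15.8406) = 0.187512
t = −493.527 · ln(0.187512) = 826.121 min.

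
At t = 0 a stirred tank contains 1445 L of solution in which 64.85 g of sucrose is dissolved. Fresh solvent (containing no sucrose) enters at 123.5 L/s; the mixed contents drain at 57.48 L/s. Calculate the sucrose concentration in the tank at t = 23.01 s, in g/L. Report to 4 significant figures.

0.01170 g/L

Total volume: dV/dt = Q_in − Q_out = 66.0200 L/s, so V(t) = 1445 + 66.0200 t and V(23.01) = 2964.12 L.
No sucrose enters, so dm/dt = −Q_out · (m/V).
dm/m = −Q_out dt/(V₀ + 66.0200 t); integrating gives ln(m/m₀) = −(Q_out/(Q_in−Q_out)) ln(V/V₀).
m = m₀ (V₀/V)^(Q_out/(Q_in−Q_out)) = 64.85 × (1445/2964.12)^(0.870645) = 34.6932 g.
C = m/V = 34.6932/2964.12 = 0.0117044 g/L.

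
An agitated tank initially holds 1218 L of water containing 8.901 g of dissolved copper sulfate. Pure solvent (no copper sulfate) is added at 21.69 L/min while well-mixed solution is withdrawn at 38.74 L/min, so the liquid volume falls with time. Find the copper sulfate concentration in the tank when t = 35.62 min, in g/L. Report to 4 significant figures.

0.003036 g/L

Let m(t) be the amount of copper sulfate. Volume: V(t) = V₀ + (Q_in − Q_out) t = 1218 − 17.0500 t; V(35.62) = 610.679 L.
Species balance (pure solvent in): dm/dt = −Q_out · m/V(t).
dm/m = −Q_out dt/(V₀ − 17.0500 t); integrating gives ln(m/m₀) = −(Q_out/(Q_in−Q_out)) ln(V/V₀).
m = m₀ (V₀/V)^(Q_out/(Q_in−Q_out)) = 8.901 × (1218/610.679)^(-2.27214) = 1.85427 g.
C = m/V = 1.85427/610.679 = 0.00303641 g/L.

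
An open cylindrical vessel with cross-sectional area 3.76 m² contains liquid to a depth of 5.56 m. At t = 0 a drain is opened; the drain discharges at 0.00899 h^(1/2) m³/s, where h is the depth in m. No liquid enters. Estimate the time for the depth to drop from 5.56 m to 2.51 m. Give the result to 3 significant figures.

A dh/dt = −Q_out = −0.00899 √h.
∫ h^(−1/2) dh = −(0.00899/A) ∫ dt, giving 2√h = 2√h₀ − (0.00899/A) t.
t = 2A(√h₀ − √h)/0.00899 = 2·3.76·(√5.56 − √2.51)/0.00899
  = 7.5200 × (2.3580 − 1.5843) / 0.00899 = 647.16 s.

647 s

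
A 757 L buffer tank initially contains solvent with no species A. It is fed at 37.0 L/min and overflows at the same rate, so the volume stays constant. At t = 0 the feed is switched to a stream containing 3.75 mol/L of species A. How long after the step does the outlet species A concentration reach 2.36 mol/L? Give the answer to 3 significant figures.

Species balance on the tank: V dC/dt = Q(C_in − C), so τ = V/Q = 20.459 min.
C(t) = C_in + (C₀ − C_in) e^(−t/τ). Set C = 2.36 and solve for t:
e^(−t/τ) = (C − C_in)/(C₀ − C_in) = (2.36 − 3.75)/(0 − 3.75) = 0.37067
t = −τ ln(…) = 20.459 × 0.99245 = 20.305 min.

20.3 min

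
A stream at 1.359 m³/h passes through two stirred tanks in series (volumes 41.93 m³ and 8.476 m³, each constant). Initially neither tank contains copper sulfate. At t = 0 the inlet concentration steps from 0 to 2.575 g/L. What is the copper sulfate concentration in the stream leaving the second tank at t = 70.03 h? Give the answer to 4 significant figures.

Species balance on tank i: dCᵢ/dt = (Cᵢ₋₁ − Cᵢ)/τᵢ with τᵢ = Vᵢ/Q.
τ₁ = 41.93/1.359 = 30.8536 h; τ₂ = 8.476/1.359 = 6.23694 h.
Solving the cascade with C₁(0)=C₂(0)=0 gives C₂(t) = C_in[1 − (τ₁ e^(−t/τ₁) − τ₂ e^(−t/τ₂))/(τ₁ − τ₂)].
At t = 70.03: e^(−t/τ₁) = 0.103338, e^(−t/τ₂) = 1.32931e-05.
C₂ = 2.575·[1 − (30.8536·0.103338 − 6.23694·1.32931e-05)/(24.6166)] = 2.575·0.870484 = 2.24150 g/L.

2.241 g/L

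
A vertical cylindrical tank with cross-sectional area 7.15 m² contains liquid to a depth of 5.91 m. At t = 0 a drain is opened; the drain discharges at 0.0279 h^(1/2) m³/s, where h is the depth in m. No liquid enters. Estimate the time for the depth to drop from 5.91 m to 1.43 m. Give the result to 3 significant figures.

Accumulation of liquid (constant cross-section A): A dh/dt = −0.0279 √h.
Separate and integrate: 2(√h − √h₀) = −(0.0279/A) t.
t = 2A(√h₀ − √h)/0.0279 = 2·7.15·(√5.91 − √1.43)/0.0279
  = 14.300 × (2.4310 − 1.1958) / 0.0279 = 633.11 s.

633 s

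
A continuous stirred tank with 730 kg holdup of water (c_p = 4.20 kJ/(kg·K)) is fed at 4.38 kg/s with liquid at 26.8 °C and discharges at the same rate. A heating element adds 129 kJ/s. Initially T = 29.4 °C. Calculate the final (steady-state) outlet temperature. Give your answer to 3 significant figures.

Energy balance: M c_p dT/dt = ṁ c_p (T_in − T) + 129.
At steady state dT/dt = 0 ⇒ T_ss = T_in + Q̇/(ṁ c_p) = 26.8 + 129/(4.38·4.20) = 33.812 °C.

33.8 °C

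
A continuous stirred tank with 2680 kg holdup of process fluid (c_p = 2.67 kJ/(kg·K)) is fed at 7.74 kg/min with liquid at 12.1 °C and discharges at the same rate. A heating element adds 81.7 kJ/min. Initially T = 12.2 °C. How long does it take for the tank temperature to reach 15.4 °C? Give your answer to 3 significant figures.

614 min

M c_p dT/dt = ṁ c_p (T_in − T) + Q̇.
τ = M/ṁ = 346.25 min; T_ss = T_in + Q̇/(ṁ c_p) = 16.053 °C.
T(t) = T_ss + (T₀ − T_ss) e^(−t/τ). Set T = 15.4:
e^(−t/τ) = (15.4 − 16.053)/(12.2 − 16.053) = 0.16956
t = −346.25 · ln(0.16956) = 614.44 min.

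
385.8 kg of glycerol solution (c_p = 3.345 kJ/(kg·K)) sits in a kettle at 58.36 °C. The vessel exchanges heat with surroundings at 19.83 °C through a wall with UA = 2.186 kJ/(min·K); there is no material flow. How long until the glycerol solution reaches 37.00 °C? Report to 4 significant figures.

477.2 min

Unsteady energy balance on the tank contents: M c_p dT/dt = −UA(T − T_amb).
τ = M c_p/UA = 590.348 min; T_ss = T_amb = 19.8300 °C.
T(t) = T_ss + (T₀ − T_ss)e^(−t/τ); set T = 37.00:
t = −τ ln[(T − T_ss)/(T₀ − T_ss)] = −590.348 · ln(0.445627) = 477.163 min.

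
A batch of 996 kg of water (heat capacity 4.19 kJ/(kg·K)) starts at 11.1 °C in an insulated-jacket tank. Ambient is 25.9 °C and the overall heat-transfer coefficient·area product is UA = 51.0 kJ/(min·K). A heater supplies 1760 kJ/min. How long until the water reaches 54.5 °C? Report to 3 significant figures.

First-law balance (no shaft work): M c_p dT/dt = −UA(T − T_amb) + Q̇.
τ = M c_p/UA = 81.828 min; T_ss = T_amb + Q̇/UA = 25.9 + 1760/51.0 = 60.410 °C.
T(t) = T_ss + (T₀ − T_ss)e^(−t/τ); set T = 54.5:
t = −τ ln[(T − T_ss)/(T₀ − T_ss)] = −81.828 · ln(0.11985) = 173.60 min.

174 min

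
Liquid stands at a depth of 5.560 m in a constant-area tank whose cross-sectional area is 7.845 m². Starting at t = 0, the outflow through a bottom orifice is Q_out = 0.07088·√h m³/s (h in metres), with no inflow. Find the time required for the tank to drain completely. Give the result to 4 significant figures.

A dh/dt = −Q_out = −0.07088 √h.
∫ h^(−1/2) dh = −(0.07088/A) ∫ dt, giving 2√h = 2√h₀ − (0.07088/A) t.
Set h = 0: 2√h₀ = (0.07088/A) t_empty ⇒ t_empty = 2A√h₀/0.07088.
t_empty = 2·7.845·√5.560/0.07088 = 15.6900·2.35797/0.07088 = 521.959 s.

522.0 s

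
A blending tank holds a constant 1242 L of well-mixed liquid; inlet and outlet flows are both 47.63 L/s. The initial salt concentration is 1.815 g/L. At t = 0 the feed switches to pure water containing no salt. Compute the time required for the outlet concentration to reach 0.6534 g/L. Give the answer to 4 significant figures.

Species balance: V dC/dt = Q(C_in − C) ⇒ τ = V/Q = 26.0760 s.
C(t) = C_in + (C₀ − C_in) e^(−t/τ). Set C = 0.6534 and solve for t:
e^(−t/τ) = (C − C_in)/(C₀ − C_in) = (0.6534 − 0)/(1.815 − 0) = 0.360000
t = −τ ln(…) = 26.0760 × 1.02165 = 26.6406 s.

26.64 s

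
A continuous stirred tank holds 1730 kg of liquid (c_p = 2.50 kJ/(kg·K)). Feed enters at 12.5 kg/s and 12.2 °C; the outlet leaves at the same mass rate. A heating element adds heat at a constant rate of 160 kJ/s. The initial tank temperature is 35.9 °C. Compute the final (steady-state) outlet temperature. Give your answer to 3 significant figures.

M c_p dT/dt = ṁ c_p (T_in − T) + Q̇.
At steady state dT/dt = 0 ⇒ T_ss = T_in + Q̇/(ṁ c_p) = 12.2 + 160/(12.5·2.50) = 17.320 °C.

17.3 °C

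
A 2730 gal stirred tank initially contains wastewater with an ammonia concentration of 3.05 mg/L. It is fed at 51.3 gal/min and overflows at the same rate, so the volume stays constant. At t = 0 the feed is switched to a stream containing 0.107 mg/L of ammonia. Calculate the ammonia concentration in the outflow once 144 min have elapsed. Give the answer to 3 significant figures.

0.304 mg/L

Species balance on the tank: V dC/dt = Q(C_in − C).
Rewrite as dC/dt + C/τ = C_in/τ, τ = V/Q = 53.216 min.
C approaches C_in exponentially: C(t) = C_in + (C₀ − C_in) e^(−t/τ).
C(144) = 0.107 + (3.05 − 0.107)·e^(−144/53.216) = 0.107 + (2.9430)·0.066808 = 0.30362 mg/L.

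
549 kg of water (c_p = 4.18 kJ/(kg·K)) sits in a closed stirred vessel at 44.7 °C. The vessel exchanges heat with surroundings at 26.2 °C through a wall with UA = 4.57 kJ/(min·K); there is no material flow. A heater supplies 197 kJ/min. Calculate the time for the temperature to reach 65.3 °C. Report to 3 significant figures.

M c_p dT/dt = −UA(T − T_amb) + Q̇.
τ = M c_p/UA = 502.15 min; T_ss = T_amb + Q̇/UA = 26.2 + 197/4.57 = 69.307 °C.
T(t) = T_ss + (T₀ − T_ss)e^(−t/τ); set T = 65.3:
t = −τ ln[(T − T_ss)/(T₀ − T_ss)] = −502.15 · ln(0.16285) = 911.37 min.

911 min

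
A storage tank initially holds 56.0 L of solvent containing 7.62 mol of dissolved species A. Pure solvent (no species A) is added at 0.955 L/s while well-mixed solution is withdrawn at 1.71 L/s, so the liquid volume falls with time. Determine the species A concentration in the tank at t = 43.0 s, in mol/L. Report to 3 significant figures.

Total volume: dV/dt = Q_in − Q_out = -0.75500 L/s, so V(t) = 56.0 − 0.75500 t and V(43.0) = 23.535 L.
No species A enters, so dm/dt = −Q_out · (m/V).
dm/m = −Q_out dt/(V₀ − 0.75500 t); integrating gives ln(m/m₀) = −(Q_out/(Q_in−Q_out)) ln(V/V₀).
m = m₀ (V₀/V)^(Q_out/(Q_in−Q_out)) = 7.62 × (56.0/23.535)^(-2.2649) = 1.0697 mol.
C = m/V = 1.0697/23.535 = 0.045453 mol/L.

0.0455 mol/L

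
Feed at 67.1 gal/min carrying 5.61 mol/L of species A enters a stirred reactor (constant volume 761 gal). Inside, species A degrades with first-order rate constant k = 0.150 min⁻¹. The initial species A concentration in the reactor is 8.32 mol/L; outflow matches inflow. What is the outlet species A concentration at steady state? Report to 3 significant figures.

2.08 mol/L

Accumulation = in − out − consumed: V dC/dt = Q C_in − Q C − k V C.
Steady state (dC/dt = 0): C_ss = Q C_in/(Q + kV) = C_in/(1 + kV/Q).
C_ss = 67.1·5.61/(67.1 + 0.150·761) = 376.43/181.25 = 2.0769 mol/L.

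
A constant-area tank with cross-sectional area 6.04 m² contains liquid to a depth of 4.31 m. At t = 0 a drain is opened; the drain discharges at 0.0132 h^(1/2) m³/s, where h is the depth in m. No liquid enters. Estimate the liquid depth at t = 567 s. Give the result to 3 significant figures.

A dh/dt = −Q_out = −0.0132 √h.
∫ h^(−1/2) dh = −(0.0132/A) ∫ dt, giving 2√h = 2√h₀ − (0.0132/A) t.
√h = √4.31 − 0.0132·567/(2·6.04) = 2.0761 − 0.61957 = 1.4565.
h = 1.4565² = 2.1213 m.

2.12 m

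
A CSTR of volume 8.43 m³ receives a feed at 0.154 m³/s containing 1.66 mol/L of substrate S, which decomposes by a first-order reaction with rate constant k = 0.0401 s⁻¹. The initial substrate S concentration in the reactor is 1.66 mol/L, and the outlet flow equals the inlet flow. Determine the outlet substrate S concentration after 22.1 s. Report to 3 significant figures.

0.834 mol/L

Species balance: V dC/dt = Q C_in − Q C − k V C.
This is linear with rate a = Q/V + k = 0.058368 s⁻¹.
C_ss = Q C_in/(Q + kV) = 0.51955 mol/L; C(t) = C_ss + (C₀ − C_ss) e^(−a t).
C(22.1) = 0.51955 + (1.1405)·e^(−0.058368·22.1) = 0.51955 + (1.1405)·0.27529 = 0.83350 mol/L.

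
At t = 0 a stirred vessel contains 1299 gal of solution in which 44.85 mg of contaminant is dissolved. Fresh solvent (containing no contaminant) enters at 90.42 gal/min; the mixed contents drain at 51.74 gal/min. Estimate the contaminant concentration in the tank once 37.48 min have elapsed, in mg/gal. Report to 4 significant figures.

Let m(t) be the amount of contaminant. Volume: V(t) = V₀ + (Q_in − Q_out) t = 1299 + 38.6800 t; V(37.48) = 2748.73 gal.
Species balance (pure solvent in): dm/dt = −Q_out · m/V(t).
dm/m = −Q_out dt/(V₀ + 38.6800 t); integrating gives ln(m/m₀) = −(Q_out/(Q_in−Q_out)) ln(V/V₀).
m = m₀ (V₀/V)^(Q_out/(Q_in−Q_out)) = 44.85 × (1299/2748.73)^(1.33764) = 16.4562 mg.
C = m/V = 16.4562/2748.73 = 0.00598685 mg/gal.

0.005987 mg/gal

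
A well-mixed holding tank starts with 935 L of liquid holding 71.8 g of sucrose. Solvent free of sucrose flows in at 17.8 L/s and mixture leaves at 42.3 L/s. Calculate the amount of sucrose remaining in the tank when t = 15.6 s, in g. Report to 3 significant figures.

29.0 g

Let m(t) be the amount of sucrose. Volume: V(t) = V₀ + (Q_in − Q_out) t = 935 − 24.500 t; V(15.6) = 552.80 L.
Solute balance: dm/dt = 0 − Q_out C = −Q_out m/V(t).
Separate: dm/m = −Q_out dt/V(t) ⇒ ln(m/m₀) = −(Q_out/(Q_in−Q_out)) ln(V/V₀).
m = m₀ (V₀/V)^(Q_out/(Q_in−Q_out)) = 71.8 × (935/552.80)^(-1.7265) = 28.977 g.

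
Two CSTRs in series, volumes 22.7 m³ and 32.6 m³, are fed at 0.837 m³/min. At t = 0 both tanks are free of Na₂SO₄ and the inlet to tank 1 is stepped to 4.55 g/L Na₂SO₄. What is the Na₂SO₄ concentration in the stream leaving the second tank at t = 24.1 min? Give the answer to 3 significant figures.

0.770 g/L

Species balance on tank i: dCᵢ/dt = (Cᵢ₋₁ − Cᵢ)/τᵢ with τᵢ = Vᵢ/Q.
τ₁ = 22.7/0.837 = 27.121 min; τ₂ = 32.6/0.837 = 38.949 min.
Tank 1: C₁ = C_in(1 − e^(−t/τ₁)). Tank 2 (τ₁ ≠ τ₂): C₂ = C_in[1 − (τ₁ e^(−t/τ₁) − τ₂ e^(−t/τ₂))/(τ₁ − τ₂)].
At t = 24.1: e^(−t/τ₁) = 0.41122, e^(−t/τ₂) = 0.53861.
C₂ = 4.55·[1 − (27.121·0.41122 − 38.949·0.53861)/(-11.828)] = 4.55·0.16930 = 0.77031 g/L.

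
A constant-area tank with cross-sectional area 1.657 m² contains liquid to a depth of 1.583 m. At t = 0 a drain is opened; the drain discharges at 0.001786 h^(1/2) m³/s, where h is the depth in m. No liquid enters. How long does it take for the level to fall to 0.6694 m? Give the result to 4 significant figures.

816.4 s

A dh/dt = −Q_out = −0.001786 √h.
∫ h^(−1/2) dh = −(0.001786/A) ∫ dt, giving 2√h = 2√h₀ − (0.001786/A) t.
t = 2A(√h₀ − √h)/0.001786 = 2·1.657·(√1.583 − √0.6694)/0.001786
  = 3.31400 × (1.25817 − 0.818169) / 0.001786 = 816.447 s.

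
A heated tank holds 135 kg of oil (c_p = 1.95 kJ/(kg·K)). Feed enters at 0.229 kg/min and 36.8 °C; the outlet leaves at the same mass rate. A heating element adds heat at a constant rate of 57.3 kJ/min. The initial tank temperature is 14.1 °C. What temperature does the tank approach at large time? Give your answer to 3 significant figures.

M c_p dT/dt = ṁ c_p (T_in − T) + Q̇.
At steady state dT/dt = 0 ⇒ T_ss = T_in + Q̇/(ṁ c_p) = 36.8 + 57.3/(0.229·1.95) = 165.12 °C.

165 °C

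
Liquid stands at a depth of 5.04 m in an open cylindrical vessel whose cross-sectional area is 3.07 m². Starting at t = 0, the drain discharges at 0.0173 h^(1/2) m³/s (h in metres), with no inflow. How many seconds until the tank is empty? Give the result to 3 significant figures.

797 s

With no inflow, A dh/dt = −0.0173 √h.
∫ h^(−1/2) dh = −(0.0173/A) ∫ dt, giving 2√h = 2√h₀ − (0.0173/A) t.
Set h = 0: 2√h₀ = (0.0173/A) t_empty ⇒ t_empty = 2A√h₀/0.0173.
t_empty = 2·3.07·√5.04/0.0173 = 6.1400·2.2450/0.0173 = 796.78 s.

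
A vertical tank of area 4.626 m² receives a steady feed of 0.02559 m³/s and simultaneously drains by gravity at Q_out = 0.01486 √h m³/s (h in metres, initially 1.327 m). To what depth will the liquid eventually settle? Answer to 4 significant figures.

2.966 m

Mass balance (ρ constant): A dh/dt = Q_in − 0.01486 √h. At steady state dh/dt = 0:
Q_in = 0.01486 √h_ss ⇒ √h_ss = 0.02559/0.01486 = 1.72207.
h_ss = 1.72207² = 2.96553 m. (Since h₀ = 1.327 m < h_ss, the level will rise toward this value.)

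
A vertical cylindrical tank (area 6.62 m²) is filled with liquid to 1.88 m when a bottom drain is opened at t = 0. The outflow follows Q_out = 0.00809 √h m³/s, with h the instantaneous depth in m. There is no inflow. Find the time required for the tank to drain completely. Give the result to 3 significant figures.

2240 s

A dh/dt = −Q_out = −0.00809 √h.
Separate and integrate: 2(√h − √h₀) = −(0.00809/A) t.
Tank is empty when √h = 0: t_empty = 2A√h₀/0.00809.
t_empty = 2·6.62·√1.88/0.00809 = 13.240·1.3711/0.00809 = 2244.0 s.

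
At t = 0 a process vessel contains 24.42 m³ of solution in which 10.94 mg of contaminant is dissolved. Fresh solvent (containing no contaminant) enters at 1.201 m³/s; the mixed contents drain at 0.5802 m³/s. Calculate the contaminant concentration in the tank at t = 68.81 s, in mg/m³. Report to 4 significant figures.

0.06332 mg/m³

Total volume: dV/dt = Q_in − Q_out = 0.620800 m³/s, so V(t) = 24.42 + 0.620800 t and V(68.81) = 67.1372 m³.
Solute balance: dm/dt = 0 − Q_out C = −Q_out m/V(t).
dm/m = −Q_out dt/(V₀ + 0.620800 t); integrating gives ln(m/m₀) = −(Q_out/(Q_in−Q_out)) ln(V/V₀).
m = m₀ (V₀/V)^(Q_out/(Q_in−Q_out)) = 10.94 × (24.42/67.1372)^(0.934601) = 4.25132 mg.
C = m/V = 4.25132/67.1372 = 0.0633229 mg/m³.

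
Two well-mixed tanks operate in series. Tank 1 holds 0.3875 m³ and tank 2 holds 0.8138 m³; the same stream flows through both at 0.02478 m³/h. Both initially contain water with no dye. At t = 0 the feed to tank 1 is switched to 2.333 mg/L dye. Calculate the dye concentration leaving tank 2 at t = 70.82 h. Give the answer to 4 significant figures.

Each tank obeys Vᵢ dCᵢ/dt = Q(Cᵢ₋₁ − Cᵢ), so τᵢ = Vᵢ/Q.
τ₁ = 0.3875/0.02478 = 15.6376 h; τ₂ = 0.8138/0.02478 = 32.8410 h.
Tank 1: C₁ = C_in(1 − e^(−t/τ₁)). Tank 2 (τ₁ ≠ τ₂): C₂ = C_in[1 − (τ₁ e^(−t/τ₁) − τ₂ e^(−t/τ₂))/(τ₁ − τ₂)].
At t = 70.82: e^(−t/τ₁) = 0.0107934, e^(−t/τ₂) = 0.115735.
C₂ = 2.333·[1 − (15.6376·0.0107934 − 32.8410·0.115735)/(-17.2034)] = 2.333·0.788874 = 1.84044 mg/L.

1.840 mg/L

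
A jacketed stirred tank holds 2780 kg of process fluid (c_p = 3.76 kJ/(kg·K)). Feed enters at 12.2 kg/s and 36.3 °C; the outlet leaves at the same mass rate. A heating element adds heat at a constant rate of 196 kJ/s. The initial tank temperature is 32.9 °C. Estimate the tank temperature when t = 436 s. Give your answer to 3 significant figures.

M c_p dT/dt = ṁ c_p (T_in − T) + Q̇.
τ = M/ṁ = 227.87 s; T_ss = T_in + Q̇/(ṁ c_p) = 36.3 + 196/(12.2·3.76) = 40.573 °C.
Solution: T(t) = T_ss + (T₀ − T_ss) e^(−t/τ).
T(436) = 40.573 + (-7.6728)·e^(−436/227.87) = 40.573 + (-7.6728)·0.14758 = 39.440 °C.

39.4 °C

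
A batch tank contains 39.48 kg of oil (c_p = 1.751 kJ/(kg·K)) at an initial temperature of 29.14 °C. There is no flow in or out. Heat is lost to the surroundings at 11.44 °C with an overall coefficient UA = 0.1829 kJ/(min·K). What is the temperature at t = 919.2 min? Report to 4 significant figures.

Energy balance: M c_p dT/dt = −UA(T − T_amb).
dT/dt = (T_ss − T)/τ with T_ss = T_amb = 11.4400 °C, τ = M c_p/UA = 39.48·1.751/0.1829 = 377.963 min.
Solution: T(t) = T_ss + (T₀ − T_ss) e^(−t/τ).
T(919.2) = 11.4400 + (17.7000)·0.0878625 = 12.9952 °C.

13.00 °C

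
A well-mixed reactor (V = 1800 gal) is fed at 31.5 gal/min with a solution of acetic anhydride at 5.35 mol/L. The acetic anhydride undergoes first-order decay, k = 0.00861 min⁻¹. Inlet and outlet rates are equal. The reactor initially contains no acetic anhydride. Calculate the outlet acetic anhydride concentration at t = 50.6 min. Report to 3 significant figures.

2.63 mol/L

V dC/dt = Q(C_in − C) − k V C.
This is linear with rate a = Q/V + k = 0.026110 min⁻¹.
C_ss = Q C_in/(Q + kV) = 3.5858 mol/L; C(t) = C_ss + (C₀ − C_ss) e^(−a t).
C(50.6) = 3.5858 + (-3.5858)·e^(−0.026110·50.6) = 3.5858 + (-3.5858)·0.26682 = 2.6290 mol/L.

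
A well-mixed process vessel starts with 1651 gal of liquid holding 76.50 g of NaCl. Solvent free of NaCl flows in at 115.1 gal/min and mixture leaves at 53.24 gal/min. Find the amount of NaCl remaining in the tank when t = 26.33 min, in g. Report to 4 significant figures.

42.37 g

Let m(t) be the amount of NaCl. Volume: V(t) = V₀ + (Q_in − Q_out) t = 1651 + 61.8600 t; V(26.33) = 3279.77 gal.
Solute balance: dm/dt = 0 − Q_out C = −Q_out m/V(t).
dm/m = −Q_out dt/(V₀ + 61.8600 t); integrating gives ln(m/m₀) = −(Q_out/(Q_in−Q_out)) ln(V/V₀).
m = m₀ (V₀/V)^(Q_out/(Q_in−Q_out)) = 76.50 × (1651/3279.77)^(0.860653) = 42.3744 g.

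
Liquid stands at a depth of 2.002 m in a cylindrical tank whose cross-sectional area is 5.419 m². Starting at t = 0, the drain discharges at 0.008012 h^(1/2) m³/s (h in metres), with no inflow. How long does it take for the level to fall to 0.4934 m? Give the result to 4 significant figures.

Accumulation of liquid (constant cross-section A): A dh/dt = −0.008012 √h.
Separate and integrate: 2(√h − √h₀) = −(0.008012/A) t.
t = 2A(√h₀ − √h)/0.008012 = 2·5.419·(√2.002 − √0.4934)/0.008012
  = 10.8380 × (1.41492 − 0.702424) / 0.008012 = 963.808 s.

963.8 s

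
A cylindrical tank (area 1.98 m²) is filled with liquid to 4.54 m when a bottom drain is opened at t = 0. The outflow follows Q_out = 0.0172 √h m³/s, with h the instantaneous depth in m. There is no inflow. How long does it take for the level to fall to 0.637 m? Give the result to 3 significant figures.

Volume balance on the tank: A dh/dt = −0.0172 √h.
Separate and integrate: 2(√h − √h₀) = −(0.0172/A) t.
t = 2A(√h₀ − √h)/0.0172 = 2·1.98·(√4.54 − √0.637)/0.0172
  = 3.9600 × (2.1307 − 0.79812) / 0.0172 = 306.81 s.

307 s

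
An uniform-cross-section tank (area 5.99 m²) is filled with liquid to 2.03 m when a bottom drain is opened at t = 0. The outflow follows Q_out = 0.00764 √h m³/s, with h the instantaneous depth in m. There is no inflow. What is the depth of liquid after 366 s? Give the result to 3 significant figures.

1.42 m

With no inflow, A dh/dt = −0.00764 √h.
∫ h^(−1/2) dh = −(0.00764/A) ∫ dt, giving 2√h = 2√h₀ − (0.00764/A) t.
√h = √2.03 − 0.00764·366/(2·5.99) = 1.4248 − 0.23341 = 1.1914.
h = 1.1914² = 1.4194 m.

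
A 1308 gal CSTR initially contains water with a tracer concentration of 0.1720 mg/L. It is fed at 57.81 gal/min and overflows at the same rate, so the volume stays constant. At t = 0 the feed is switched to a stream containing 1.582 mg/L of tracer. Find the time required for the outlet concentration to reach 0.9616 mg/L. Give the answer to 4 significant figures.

Transient balance on the dissolved component: V dC/dt = Q(C_in − C), so τ = V/Q = 22.6258 min.
C(t) = C_in + (C₀ − C_in) e^(−t/τ). Set C = 0.9616 and solve for t:
e^(−t/τ) = (C − C_in)/(C₀ − C_in) = (0.9616 − 1.582)/(0.1720 − 1.582) = 0.440000
t = −τ ln(…) = 22.6258 × 0.820981 = 18.5754 min.

18.58 min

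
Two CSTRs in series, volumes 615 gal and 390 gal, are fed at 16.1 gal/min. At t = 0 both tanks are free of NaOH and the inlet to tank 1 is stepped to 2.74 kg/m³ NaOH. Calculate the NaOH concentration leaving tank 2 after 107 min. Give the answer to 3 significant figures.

2.34 kg/m³

Species balance on tank i: dCᵢ/dt = (Cᵢ₋₁ − Cᵢ)/τᵢ with τᵢ = Vᵢ/Q.
τ₁ = 615/16.1 = 38.199 min; τ₂ = 390/16.1 = 24.224 min.
Tank 1: C₁ = C_in(1 − e^(−t/τ₁)). Tank 2 (τ₁ ≠ τ₂): C₂ = C_in[1 − (τ₁ e^(−t/τ₁) − τ₂ e^(−t/τ₂))/(τ₁ − τ₂)].
At t = 107: e^(−t/τ₁) = 0.060741, e^(−t/τ₂) = 0.012068.
C₂ = 2.74·[1 − (38.199·0.060741 − 24.224·0.012068)/(13.975)] = 2.74·0.85489 = 2.3424 kg/m³.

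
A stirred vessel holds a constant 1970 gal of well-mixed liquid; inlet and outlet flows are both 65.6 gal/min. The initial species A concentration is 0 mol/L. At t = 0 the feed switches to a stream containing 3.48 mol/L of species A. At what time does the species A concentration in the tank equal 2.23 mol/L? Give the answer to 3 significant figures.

30.7 min

Species balance: V dC/dt = Q(C_in − C) ⇒ τ = V/Q = 30.030 min.
C(t) = C_in + (C₀ − C_in) e^(−t/τ). Set C = 2.23 and solve for t:
e^(−t/τ) = (C − C_in)/(C₀ − C_in) = (2.23 − 3.48)/(0 − 3.48) = 0.35920
t = −τ ln(…) = 30.030 × 1.0239 = 30.748 min.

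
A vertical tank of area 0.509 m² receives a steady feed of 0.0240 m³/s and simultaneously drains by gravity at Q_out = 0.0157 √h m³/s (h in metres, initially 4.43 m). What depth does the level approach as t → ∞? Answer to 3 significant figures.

Level balance: A dh/dt = 0.0240 − 0.0157 √h. Setting dh/dt = 0:
Q_in = 0.0157 √h_ss ⇒ √h_ss = 0.0240/0.0157 = 1.5287.
h_ss = 1.5287² = 2.3368 m. (Since h₀ = 4.43 m > h_ss, the level will fall toward this value.)

2.34 m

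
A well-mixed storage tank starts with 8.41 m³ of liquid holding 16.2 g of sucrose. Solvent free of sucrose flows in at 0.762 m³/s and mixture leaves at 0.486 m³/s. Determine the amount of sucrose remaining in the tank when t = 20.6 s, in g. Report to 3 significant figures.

Let m(t) be the amount of sucrose. Volume: V(t) = V₀ + (Q_in − Q_out) t = 8.41 + 0.27600 t; V(20.6) = 14.096 m³.
No sucrose enters, so dm/dt = −Q_out · (m/V).
Separate: dm/m = −Q_out dt/V(t) ⇒ ln(m/m₀) = −(Q_out/(Q_in−Q_out)) ln(V/V₀).
m = m₀ (V₀/V)^(Q_out/(Q_in−Q_out)) = 16.2 × (8.41/14.096)^(1.7609) = 6.5249 g.

6.52 g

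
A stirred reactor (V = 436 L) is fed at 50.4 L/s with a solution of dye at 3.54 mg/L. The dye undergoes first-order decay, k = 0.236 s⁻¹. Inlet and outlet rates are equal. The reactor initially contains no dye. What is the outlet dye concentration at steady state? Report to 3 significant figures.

1.16 mg/L

Accumulation = in − out − consumed: V dC/dt = Q C_in − Q C − k V C.
Steady state (dC/dt = 0): C_ss = Q C_in/(Q + kV) = C_in/(1 + kV/Q).
C_ss = 50.4·3.54/(50.4 + 0.236·436) = 178.42/153.30 = 1.1639 mg/L.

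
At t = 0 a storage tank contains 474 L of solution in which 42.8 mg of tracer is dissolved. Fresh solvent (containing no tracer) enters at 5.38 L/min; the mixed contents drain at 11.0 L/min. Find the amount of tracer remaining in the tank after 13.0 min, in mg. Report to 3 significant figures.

Total volume: dV/dt = Q_in − Q_out = -5.6200 L/min, so V(t) = 474 − 5.6200 t and V(13.0) = 400.94 L.
Species balance (pure solvent in): dm/dt = −Q_out · m/V(t).
Separate: dm/m = −Q_out dt/V(t) ⇒ ln(m/m₀) = −(Q_out/(Q_in−Q_out)) ln(V/V₀).
m = m₀ (V₀/V)^(Q_out/(Q_in−Q_out)) = 42.8 × (474/400.94)^(-1.9573) = 30.843 mg.

30.8 mg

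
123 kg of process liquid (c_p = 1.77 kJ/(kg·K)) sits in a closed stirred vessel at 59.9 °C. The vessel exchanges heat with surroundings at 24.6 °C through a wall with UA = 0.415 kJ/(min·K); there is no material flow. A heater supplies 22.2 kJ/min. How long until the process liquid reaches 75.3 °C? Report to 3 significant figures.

983 min

Energy balance: M c_p dT/dt = −UA(T − T_amb) + Q̇.
τ = M c_p/UA = 524.60 min; T_ss = T_amb + Q̇/UA = 24.6 + 22.2/0.415 = 78.094 °C.
T(t) = T_ss + (T₀ − T_ss)e^(−t/τ); set T = 75.3:
t = −τ ln[(T − T_ss)/(T₀ − T_ss)] = −524.60 · ln(0.15357) = 982.91 min.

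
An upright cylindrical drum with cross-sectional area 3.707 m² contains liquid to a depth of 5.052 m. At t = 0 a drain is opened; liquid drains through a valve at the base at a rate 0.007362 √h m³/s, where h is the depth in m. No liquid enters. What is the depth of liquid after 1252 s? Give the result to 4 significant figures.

1.009 m

A dh/dt = −Q_out = −0.007362 √h.
This is separable: 2 d(√h)/dt = −0.007362/A, so √h = √h₀ − (0.007362/(2A)) t.
√h = √5.052 − 0.007362·1252/(2·3.707) = 2.24767 − 1.24322 = 1.00445.
h = 1.00445² = 1.00891 m.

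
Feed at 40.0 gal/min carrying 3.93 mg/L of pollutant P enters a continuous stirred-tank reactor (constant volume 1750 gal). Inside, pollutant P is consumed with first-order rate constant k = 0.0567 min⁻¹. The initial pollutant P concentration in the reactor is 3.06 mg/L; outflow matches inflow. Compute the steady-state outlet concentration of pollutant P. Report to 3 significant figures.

1.13 mg/L

V dC/dt = Q(C_in − C) − k V C.
Steady state (dC/dt = 0): C_ss = Q C_in/(Q + kV) = C_in/(1 + kV/Q).
C_ss = 40.0·3.93/(40.0 + 0.0567·1750) = 157.20/139.22 = 1.1291 mg/L.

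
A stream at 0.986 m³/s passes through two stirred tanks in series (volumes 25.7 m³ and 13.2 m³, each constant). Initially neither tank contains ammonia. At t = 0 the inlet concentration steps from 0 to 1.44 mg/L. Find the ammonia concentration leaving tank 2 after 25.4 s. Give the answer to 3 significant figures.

0.551 mg/L

Each tank obeys Vᵢ dCᵢ/dt = Q(Cᵢ₋₁ − Cᵢ), so τᵢ = Vᵢ/Q.
τ₁ = 25.7/0.986 = 26.065 s; τ₂ = 13.2/0.986 = 13.387 s.
Tank 1: C₁ = C_in(1 − e^(−t/τ₁)). Tank 2 (τ₁ ≠ τ₂): C₂ = C_in[1 − (τ₁ e^(−t/τ₁) − τ₂ e^(−t/τ₂))/(τ₁ − τ₂)].
At t = 25.4: e^(−t/τ₁) = 0.37738, e^(−t/τ₂) = 0.14997.
C₂ = 1.44·[1 − (26.065·0.37738 − 13.387·0.14997)/(12.677)] = 1.44·0.38247 = 0.55075 mg/L.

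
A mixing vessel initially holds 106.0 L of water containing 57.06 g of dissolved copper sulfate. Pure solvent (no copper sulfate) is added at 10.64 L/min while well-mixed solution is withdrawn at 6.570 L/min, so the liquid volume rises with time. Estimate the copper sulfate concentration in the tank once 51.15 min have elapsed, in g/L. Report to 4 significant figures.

0.03144 g/L

Let m(t) be the amount of copper sulfate. Volume: V(t) = V₀ + (Q_in − Q_out) t = 106.0 + 4.07000 t; V(51.15) = 314.180 L.
Solute balance: dm/dt = 0 − Q_out C = −Q_out m/V(t).
Separate: dm/m = −Q_out dt/V(t) ⇒ ln(m/m₀) = −(Q_out/(Q_in−Q_out)) ln(V/V₀).
m = m₀ (V₀/V)^(Q_out/(Q_in−Q_out)) = 57.06 × (106.0/314.180)^(1.61425) = 9.87666 g.
C = m/V = 9.87666/314.180 = 0.0314362 g/L.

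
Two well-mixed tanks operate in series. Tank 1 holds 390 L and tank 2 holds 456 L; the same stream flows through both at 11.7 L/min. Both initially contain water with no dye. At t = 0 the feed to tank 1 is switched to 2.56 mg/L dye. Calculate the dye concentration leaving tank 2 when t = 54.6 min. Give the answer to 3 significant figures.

Each tank obeys Vᵢ dCᵢ/dt = Q(Cᵢ₋₁ − Cᵢ), so τᵢ = Vᵢ/Q.
τ₁ = 390/11.7 = 33.333 min; τ₂ = 456/11.7 = 38.974 min.
Solving the cascade with C₁(0)=C₂(0)=0 gives C₂(t) = C_in[1 − (τ₁ e^(−t/τ₁) − τ₂ e^(−t/τ₂))/(τ₁ − τ₂)].
At t = 54.6: e^(−t/τ₁) = 0.19437, e^(−t/τ₂) = 0.24637.
C₂ = 2.56·[1 − (33.333·0.19437 − 38.974·0.24637)/(-5.6410)] = 2.56·0.44635 = 1.1427 mg/L.

1.14 mg/L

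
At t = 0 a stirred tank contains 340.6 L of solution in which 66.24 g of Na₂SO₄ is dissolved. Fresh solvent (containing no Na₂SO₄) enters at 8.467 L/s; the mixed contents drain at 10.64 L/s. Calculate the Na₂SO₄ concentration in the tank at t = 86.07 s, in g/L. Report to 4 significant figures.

Total volume: dV/dt = Q_in − Q_out = -2.17300 L/s, so V(t) = 340.6 − 2.17300 t and V(86.07) = 153.570 L.
Species balance (pure solvent in): dm/dt = −Q_out · m/V(t).
Separate: dm/m = −Q_out dt/V(t) ⇒ ln(m/m₀) = −(Q_out/(Q_in−Q_out)) ln(V/V₀).
m = m₀ (V₀/V)^(Q_out/(Q_in−Q_out)) = 66.24 × (340.6/153.570)^(-4.89646) = 1.34044 g.
C = m/V = 1.34044/153.570 = 0.00872853 g/L.

0.008729 g/L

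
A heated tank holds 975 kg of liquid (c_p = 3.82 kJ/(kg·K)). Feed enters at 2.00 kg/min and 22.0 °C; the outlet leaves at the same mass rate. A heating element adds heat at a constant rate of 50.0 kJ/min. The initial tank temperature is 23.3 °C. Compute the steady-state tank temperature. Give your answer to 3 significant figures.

28.5 °C

First-law balance (no shaft work): M c_p dT/dt = ṁ c_p (T_in − T) + 50.0.
At steady state dT/dt = 0 ⇒ T_ss = T_in + Q̇/(ṁ c_p) = 22.0 + 50.0/(2.00·3.82) = 28.545 °C.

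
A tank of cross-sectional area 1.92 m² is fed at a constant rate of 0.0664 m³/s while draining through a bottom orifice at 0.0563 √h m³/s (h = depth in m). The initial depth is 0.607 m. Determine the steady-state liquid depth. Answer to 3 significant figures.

Volume balance on the tank: A dh/dt = Q_in − 0.0563 √h. At steady state dh/dt = 0:
Q_in = 0.0563 √h_ss ⇒ √h_ss = 0.0664/0.0563 = 1.1794.
h_ss = 1.1794² = 1.3910 m. (Since h₀ = 0.607 m < h_ss, the level will rise toward this value.)

1.39 m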